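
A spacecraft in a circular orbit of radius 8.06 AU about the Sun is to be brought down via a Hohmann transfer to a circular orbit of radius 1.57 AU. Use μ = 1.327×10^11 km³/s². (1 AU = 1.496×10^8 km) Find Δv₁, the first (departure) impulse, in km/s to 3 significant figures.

In km: r₁ = 8.06 × 1.496×10^8 = 1.205776×10^9 km; r₂ = 1.57 × 1.496×10^8 = 2.34872×10^8 km.
The Hohmann ellipse has a_t = (r₁ + r₂)/2 = 7.20324×10^8 km.
Circular speed at r = 1.205776×10^9 km: v_c = √(μ/r) = 10.49 km/s.
Vis-viva on the transfer ellipse at r = 1.205776×10^9 km gives v_t = √[μ(2/r − 1/a_t)] = 5.990 km/s.
Δv₁ = |v_t − v_c| = |5.990 − 10.49| = 4.500 km/s.

Δv₁ = 4.50 km/s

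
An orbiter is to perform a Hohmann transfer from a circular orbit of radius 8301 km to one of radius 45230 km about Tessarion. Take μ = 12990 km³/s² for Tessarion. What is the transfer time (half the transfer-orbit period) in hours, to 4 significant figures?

Transfer-ellipse semi-major axis a_t = (r₁ + r₂)/2 = (8301 + 45230)/2 = 26765.5 km.
Transfer time t = π√(a_t³/μ) = π√((26765.5)³ / 12990) = 1.207×10^5 s.
Converting: 1.207×10^5 s ÷ 3600 s/hour = 33.53 hours.

t = 33.53 hours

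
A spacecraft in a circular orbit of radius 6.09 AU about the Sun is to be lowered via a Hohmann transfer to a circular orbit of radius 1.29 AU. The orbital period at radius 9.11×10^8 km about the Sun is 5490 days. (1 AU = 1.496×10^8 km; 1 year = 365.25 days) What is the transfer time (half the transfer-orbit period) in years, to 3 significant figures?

From Kepler's third law T² = 4π²r³/μ at r = 9.11×10^8 km, T = 5490 days = 5490 × 86400 s = 4.74336×10^8 s: μ = 4π²r³/T² = 1.32661×10^11 km³/s².
In km: r₁ = 6.09 × 1.496×10^8 = 9.11064×10^8 km; r₂ = 1.29 × 1.496×10^8 = 1.92984×10^8 km.
Transfer-ellipse semi-major axis a_t = (r₁ + r₂)/2 = (9.11064×10^8 + 1.92984×10^8)/2 = 5.52024×10^8 km.
Transfer time t = π√(a_t³/μ) = π√((5.52024×10^8)³ / 1.32661×10^11) = 1.1187×10^8 s.
Converting: 1.1187×10^8 s ÷ 3.15576×10^7 s/year (365.25 × 86400) = 3.54 years.

t = 3.54 years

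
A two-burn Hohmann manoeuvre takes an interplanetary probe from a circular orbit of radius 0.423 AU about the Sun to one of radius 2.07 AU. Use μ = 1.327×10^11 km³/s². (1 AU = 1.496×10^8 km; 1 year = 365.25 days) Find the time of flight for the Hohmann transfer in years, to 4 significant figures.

In km: r₁ = 0.423 × 1.496×10^8 = 6.32808×10^7 km; r₂ = 2.07 × 1.496×10^8 = 3.09672×10^8 km.
Semi-major axis of the transfer orbit: a_t = (6.32808×10^7 + 3.09672×10^8)/2 = 1.864764×10^8 km.
By Kepler's third law the transfer-orbit period is T = 2π√(a_t³/μ), so t = T/2 = 2.196×10^7 s.
Converting: 2.196×10^7 s ÷ 3.15576×10^7 s/year (365.25 × 86400) = 0.6959 years.

t = 0.6959 years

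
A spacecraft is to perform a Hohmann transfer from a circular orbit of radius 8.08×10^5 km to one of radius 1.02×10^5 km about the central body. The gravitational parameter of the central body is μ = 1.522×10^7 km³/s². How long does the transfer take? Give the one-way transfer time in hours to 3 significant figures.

t = 68.7 hours

Semi-major axis of the transfer orbit: a_t = (8.080×10^5 + 1.020×10^5)/2 = 4.550×10^5 km.
Half the transfer-orbit period gives t = π√(a_t³/μ) = 2.4715×10^5 s.
Converting: 2.4715×10^5 s ÷ 3600 s/hour = 68.7 hours.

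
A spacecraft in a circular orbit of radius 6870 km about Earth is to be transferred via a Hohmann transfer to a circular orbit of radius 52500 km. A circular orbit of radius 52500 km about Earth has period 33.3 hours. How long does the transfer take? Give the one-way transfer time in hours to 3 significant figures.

From Kepler's third law T² = 4π²r³/μ at r = 52500 km, T = 33.3 hours = 33.3 × 3600 s = 1.1988×10^5 s: μ = 4π²r³/T² = 3.97506×10^5 km³/s².
Semi-major axis of the transfer orbit: a_t = (6870 + 52500)/2 = 29685 km.
By Kepler's third law the transfer-orbit period is T = 2π√(a_t³/μ), so t = T/2 = 25480 s.
Converting: 25480 s ÷ 3600 s/hour = 7.08 hours.

t = 7.08 hours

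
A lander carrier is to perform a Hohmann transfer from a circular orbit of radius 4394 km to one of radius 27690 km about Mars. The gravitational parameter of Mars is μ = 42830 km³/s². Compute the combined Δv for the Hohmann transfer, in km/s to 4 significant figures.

Semi-major axis of the transfer orbit: a_t = (4394 + 27690)/2 = 16042 km.
At r₁ the circular-orbit speed is v₁ = √(μ/r₁) = 3.12208 km/s.
On the transfer ellipse at r₁, v² = μ(2/r − 1/a) gives v_p = √[μ(2/r₁ − 1/a_t)] = 4.10182 km/s.
First burn Δv₁ = |v_p − v₁| = 0.97974 km/s.
At r₂, v₂ = √(μ/r₂) = 1.24369 km/s.
Transfer-orbit speed at r₂: v_a = √[μ(2/r₂ − 1/a_t)] = 0.650899 km/s.
Second burn Δv₂ = |v₂ − v_a| = 0.59279 km/s.
Δv = Δv₁ + Δv₂ = 0.97974 + 0.59279 = 1.573 km/s.

Δv = 1.573 km/s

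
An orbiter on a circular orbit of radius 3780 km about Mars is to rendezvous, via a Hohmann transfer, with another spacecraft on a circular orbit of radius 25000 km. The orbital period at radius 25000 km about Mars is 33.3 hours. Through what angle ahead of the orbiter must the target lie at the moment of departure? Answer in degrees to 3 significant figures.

φ = 101°

From Kepler's third law T² = 4π²r³/μ at r = 25000 km, T = 33.3 hours = 33.3 × 3600 s = 1.1988×10^5 s: μ = 4π²r³/T² = 42922.6 km³/s².
Semi-major axis of the transfer orbit: a_t = (3780 + 25000)/2 = 14390 km.
The half-period of the transfer ellipse is t = π√(a_t³/μ) = 26180 s.
The target's mean motion on its circular orbit is ω₂ = √(μ/r₂³) = 5.241×10^-5 rad/s.
Angle swept by the target during transfer: ω₂·t = 1.372 rad = 78.61°.
Arrival is 180° from departure on the ellipse, so φ = 180° − 78.61° = 101°.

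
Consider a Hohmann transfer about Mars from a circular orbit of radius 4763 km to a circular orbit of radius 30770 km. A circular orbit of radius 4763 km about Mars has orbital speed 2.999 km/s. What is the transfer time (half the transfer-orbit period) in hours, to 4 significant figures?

t = 9.985 hours

From the circular-orbit relation v² = μ/r at r = 4763 km: μ = v²r = (2.999)² × 4763 = 42838.4 km³/s².
Transfer-ellipse semi-major axis a_t = (r₁ + r₂)/2 = (4763 + 30770)/2 = 17766.5 km.
By Kepler's third law the transfer-orbit period is T = 2π√(a_t³/μ), so t = T/2 = 35945 s.
Converting: 35945 s ÷ 3600 s/hour = 9.985 hours.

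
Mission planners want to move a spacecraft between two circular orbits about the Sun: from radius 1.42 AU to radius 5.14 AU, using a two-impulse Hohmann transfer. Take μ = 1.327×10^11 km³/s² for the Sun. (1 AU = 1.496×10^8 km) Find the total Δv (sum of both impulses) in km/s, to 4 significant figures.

In km: r₁ = 1.42 × 1.496×10^8 = 2.12432×10^8 km; r₂ = 5.14 × 1.496×10^8 = 7.68944×10^8 km.
Semi-major axis of the transfer orbit: a_t = (2.12432×10^8 + 7.68944×10^8)/2 = 4.90688×10^8 km.
Circular speed at r₁: v₁ = √(μ/r₁) = √(1.327×10^11/2.12432×10^8) = 24.993 km/s.
On the transfer ellipse at r₁, vis-viva gives v_p = √[μ(2/r₁ − 1/a_t)] = 31.287 km/s.
First burn Δv₁ = |v_p − v₁| = 6.294 km/s.
At r₂, v₂ = √(μ/r₂) = 13.137 km/s.
Transfer-orbit speed at r₂: v_a = √[μ(2/r₂ − 1/a_t)] = 8.6436 km/s.
Second burn Δv₂ = |v₂ − v_a| = 4.493 km/s.
Δv = Δv₁ + Δv₂ = 6.294 + 4.493 = 10.79 km/s.

Δv = 10.79 km/s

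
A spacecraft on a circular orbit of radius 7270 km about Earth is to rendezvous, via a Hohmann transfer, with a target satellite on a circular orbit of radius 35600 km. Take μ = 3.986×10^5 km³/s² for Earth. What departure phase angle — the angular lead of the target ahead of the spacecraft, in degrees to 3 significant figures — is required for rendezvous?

The Hohmann ellipse has a_t = (r₁ + r₂)/2 = 21435 km.
Transfer time t = π√(a_t³/μ) = 15616 s.
Target angular speed ω₂ = √(μ/r₂³) = 9.3993×10^-5 rad/s.
Angle swept by the target during transfer: ω₂·t = 1.4678 rad = 84.10°.
The spacecraft traverses 180° on the transfer ellipse, so the target must lead by 180° − 84.10° = 95.9°.

φ = 95.9°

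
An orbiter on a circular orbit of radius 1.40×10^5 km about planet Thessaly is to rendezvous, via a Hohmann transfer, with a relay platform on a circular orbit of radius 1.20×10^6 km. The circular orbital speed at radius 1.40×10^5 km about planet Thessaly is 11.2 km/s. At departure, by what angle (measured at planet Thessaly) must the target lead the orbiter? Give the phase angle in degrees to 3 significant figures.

φ = 105°

From the circular-orbit relation v² = μ/r at r = 1.40×10^5 km: μ = v²r = (11.2)² × 1.40×10^5 = 1.75616×10^7 km³/s².
Semi-major axis of the transfer orbit: a_t = (1.400×10^5 + 1.200×10^6)/2 = 6.700×10^5 km.
The half-period of the transfer ellipse is t = π√(a_t³/μ) = 4.11131×10^5 s.
The target's mean motion on its circular orbit is ω₂ = √(μ/r₂³) = 3.18794×10^-6 rad/s.
Angle swept by the target during transfer: ω₂·t = 1.3107 rad = 75.10°.
The orbiter traverses 180° on the transfer ellipse, so the target must lead by 180° − 75.10° = 105°.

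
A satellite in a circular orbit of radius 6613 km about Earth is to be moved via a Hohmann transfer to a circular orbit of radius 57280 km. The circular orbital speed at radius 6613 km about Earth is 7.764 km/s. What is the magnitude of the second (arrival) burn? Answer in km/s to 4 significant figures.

From the circular-orbit relation v² = μ/r at r = 6613 km: μ = v²r = (7.764)² × 6613 = 3.98630×10^5 km³/s².
Transfer-ellipse semi-major axis a_t = (r₁ + r₂)/2 = (6613 + 57280)/2 = 31946.5 km.
Circular speed at r = 57280 km: v_c = √(μ/r) = 2.638 km/s.
Transfer-orbit speed at the same r (vis-viva, a = a_t): v_t = √[μ(2/r − 1/a_t)] = 1.200 km/s.
Δv₂ = |v_t − v_c| = |1.200 − 2.638| = 1.438 km/s.

Δv₂ = 1.438 km/s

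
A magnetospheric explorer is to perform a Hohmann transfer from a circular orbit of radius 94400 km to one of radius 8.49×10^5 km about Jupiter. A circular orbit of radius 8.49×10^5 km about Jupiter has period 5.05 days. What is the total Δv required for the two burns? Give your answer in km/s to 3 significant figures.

Δv = 19.3 km/s

From Kepler's third law T² = 4π²r³/μ at r = 8.49×10^5 km, T = 5.05 days = 5.05 × 86400 s = 4.3632×10^5 s: μ = 4π²r³/T² = 1.26903×10^8 km³/s².
Transfer-ellipse semi-major axis a_t = (r₁ + r₂)/2 = (94400 + 8.490×10^5)/2 = 4.717×10^5 km.
Circular speed at r₁: v₁ = √(μ/r₁) = √(1.26903×10^8/94400) = 36.665 km/s.
Transfer-orbit speed at r₁ (v² = μ(2/r − 1/a)): v_p = √[μ(2/r₁ − 1/a_t)] = 49.189 km/s.
First burn Δv₁ = |v_p − v₁| = 12.52 km/s.
Circular speed at r₂: v₂ = √(μ/r₂) = 12.226 km/s.
Transfer-orbit speed at r₂: v_a = √[μ(2/r₂ − 1/a_t)] = 5.4693 km/s.
Second burn Δv₂ = |v₂ − v_a| = 6.757 km/s.
Δv = Δv₁ + Δv₂ = 12.52 + 6.757 = 19.28 km/s.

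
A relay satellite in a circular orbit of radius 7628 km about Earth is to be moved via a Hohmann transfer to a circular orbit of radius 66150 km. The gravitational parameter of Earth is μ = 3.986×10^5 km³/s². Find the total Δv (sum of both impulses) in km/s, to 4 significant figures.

The Hohmann ellipse has a_t = (r₁ + r₂)/2 = 36889 km.
Circular speed at r₁: v₁ = √(μ/r₁) = √(3.986×10^5/7628) = 7.2288 km/s.
On the transfer ellipse at r₁, vis-viva gives v_p = √[μ(2/r₁ − 1/a_t)] = 9.6801 km/s.
First burn Δv₁ = |v_p − v₁| = 2.4513 km/s.
At r₂, v₂ = √(μ/r₂) = 2.4547 km/s.
Transfer-orbit speed at r₂: v_a = √[μ(2/r₂ − 1/a_t)] = 1.1162 km/s.
Second burn Δv₂ = |v₂ − v_a| = 1.3385 km/s.
Δv = Δv₁ + Δv₂ = 2.4513 + 1.3385 = 3.790 km/s.

Δv = 3.790 km/s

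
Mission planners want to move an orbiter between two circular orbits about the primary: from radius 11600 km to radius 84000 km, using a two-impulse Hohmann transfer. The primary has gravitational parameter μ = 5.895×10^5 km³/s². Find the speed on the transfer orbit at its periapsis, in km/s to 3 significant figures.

v = 9.45 km/s

Semi-major axis of the transfer orbit: a_t = (11600 + 84000)/2 = 47800 km.
At periapsis, r = 11600 km.
Applying v² = μ(2/r − 1/a_t): v = 9.450 km/s.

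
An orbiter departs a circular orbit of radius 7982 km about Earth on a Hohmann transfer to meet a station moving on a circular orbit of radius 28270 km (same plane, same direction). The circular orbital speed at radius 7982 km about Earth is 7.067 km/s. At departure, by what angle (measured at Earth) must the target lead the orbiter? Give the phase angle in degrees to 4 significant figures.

φ = 87.59°

From the circular-orbit relation v² = μ/r at r = 7982 km: μ = v²r = (7.067)² × 7982 = 3.98641×10^5 km³/s².
The Hohmann ellipse has a_t = (r₁ + r₂)/2 = 18126 km.
Transfer time t = π√(a_t³/μ) = 12142.6 s.
The target's mean motion on its circular orbit is ω₂ = √(μ/r₂³) = 1.32832×10^-4 rad/s.
Angle swept by the target during transfer: ω₂·t = 1.6129 rad = 92.41°.
Arrival is 180° from departure on the ellipse, so φ = 180° − 92.41° = 87.59°.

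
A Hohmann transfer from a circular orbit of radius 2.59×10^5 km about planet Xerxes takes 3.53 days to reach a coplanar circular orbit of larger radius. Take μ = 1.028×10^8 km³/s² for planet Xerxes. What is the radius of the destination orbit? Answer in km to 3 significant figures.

r₂ = 1.72×10^6 km

Transfer time t = 3.53 days = 3.04992×10^5 s, and t = π√(a_t³/μ).
So a_t = (μ t²/π²)^(1/3) = (1.028×10^8 × (3.04992×10^5)² / π²)^(1/3) = 9.8952×10^5 km.
Since a_t = (r₁ + r₂)/2, r₂ = 2a_t − r₁ = 2×9.8952×10^5 − 2.590×10^5 = 1.72004×10^6 km.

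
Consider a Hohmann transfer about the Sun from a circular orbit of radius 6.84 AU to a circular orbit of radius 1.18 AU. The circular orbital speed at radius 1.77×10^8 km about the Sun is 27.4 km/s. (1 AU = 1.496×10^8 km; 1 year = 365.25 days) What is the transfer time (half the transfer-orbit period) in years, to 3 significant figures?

t = 4.01 years

From the circular-orbit relation v² = μ/r at r = 1.77×10^8 km: μ = v²r = (27.4)² × 1.77×10^8 = 1.32885×10^11 km³/s².
In km: r₁ = 6.84 × 1.496×10^8 = 1.023264×10^9 km; r₂ = 1.18 × 1.496×10^8 = 1.76528×10^8 km.
The Hohmann ellipse has a_t = (r₁ + r₂)/2 = 5.99896×10^8 km.
By Kepler's third law the transfer-orbit period is T = 2π√(a_t³/μ), so t = T/2 = 1.266×10^8 s.
Converting: 1.266×10^8 s ÷ 3.15576×10^7 s/year (365.25 × 86400) = 4.01 years.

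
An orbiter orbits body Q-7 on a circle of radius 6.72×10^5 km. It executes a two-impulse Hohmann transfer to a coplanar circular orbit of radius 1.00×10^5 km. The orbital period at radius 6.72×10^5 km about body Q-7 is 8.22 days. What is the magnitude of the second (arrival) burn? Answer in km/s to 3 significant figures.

Δv₂ = 4.92 km/s

From Kepler's third law T² = 4π²r³/μ at r = 6.72×10^5 km, T = 8.22 days = 8.22 × 86400 s = 7.10208×10^5 s: μ = 4π²r³/T² = 2.37518×10^7 km³/s².
Semi-major axis of the transfer orbit: a_t = (6.720×10^5 + 1.000×10^5)/2 = 3.860×10^5 km.
On the circular orbit at r = 1.000×10^5 km, v_c = √(μ/r) = 15.412 km/s.
Transfer-orbit speed at the same r (vis-viva, a = a_t): v_t = √[μ(2/r − 1/a_t)] = 20.335 km/s.
Δv₂ = |v_t − v_c| = |20.335 − 15.412| = 4.923 km/s.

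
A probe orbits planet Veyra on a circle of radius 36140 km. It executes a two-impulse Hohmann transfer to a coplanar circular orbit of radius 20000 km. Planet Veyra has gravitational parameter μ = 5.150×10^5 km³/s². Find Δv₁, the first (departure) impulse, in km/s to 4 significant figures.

Δv₁ = 0.5885 km/s

Transfer-ellipse semi-major axis a_t = (r₁ + r₂)/2 = (36140 + 20000)/2 = 28070 km.
Circular speed at r = 36140 km: v_c = √(μ/r) = 3.7749 km/s.
Vis-viva on the transfer ellipse at r = 36140 km gives v_t = √[μ(2/r − 1/a_t)] = 3.1864 km/s.
Δv₁ = |v_t − v_c| = |3.1864 − 3.7749| = 0.5885 km/s.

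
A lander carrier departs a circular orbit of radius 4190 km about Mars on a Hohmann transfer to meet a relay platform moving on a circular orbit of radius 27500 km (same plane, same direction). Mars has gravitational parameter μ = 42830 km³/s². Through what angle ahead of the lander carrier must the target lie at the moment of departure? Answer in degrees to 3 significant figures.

The Hohmann ellipse has a_t = (r₁ + r₂)/2 = 15845 km.
Transfer time t = π√(a_t³/μ) = 30280 s.
Target angular speed ω₂ = √(μ/r₂³) = 4.538×10^-5 rad/s.
Angle swept by the target during transfer: ω₂·t = 1.374 rad = 78.72°.
Arrival is 180° from departure on the ellipse, so φ = 180° − 78.72° = 101°.

φ = 101°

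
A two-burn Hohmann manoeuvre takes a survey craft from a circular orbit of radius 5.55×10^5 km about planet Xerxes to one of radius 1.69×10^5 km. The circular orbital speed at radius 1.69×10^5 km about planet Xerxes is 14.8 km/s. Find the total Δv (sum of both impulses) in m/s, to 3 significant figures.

From the circular-orbit relation v² = μ/r at r = 1.69×10^5 km: μ = v²r = (14.8)² × 1.69×10^5 = 3.70178×10^7 km³/s².
Semi-major axis of the transfer orbit: a_t = (5.550×10^5 + 1.690×10^5)/2 = 3.620×10^5 km.
At r₁ the circular-orbit speed is v₁ = √(μ/r₁) = 8.167 km/s.
Transfer-orbit speed at r₁ (vis-viva equation): v_a = √[μ(2/r₁ − 1/a_t)] = 5.580 km/s.
First burn Δv₁ = |v_a − v₁| = 2.587 km/s.
Circular speed at r₂: v₂ = √(μ/r₂) = 14.800 km/s.
Transfer-orbit speed at r₂: v_p = √[μ(2/r₂ − 1/a_t)] = 18.325 km/s.
Second burn Δv₂ = |v₂ − v_p| = 3.525 km/s.
Δv = Δv₁ + Δv₂ = 2.587 + 3.525 = 6.112 km/s.

Δv = 6110 m/s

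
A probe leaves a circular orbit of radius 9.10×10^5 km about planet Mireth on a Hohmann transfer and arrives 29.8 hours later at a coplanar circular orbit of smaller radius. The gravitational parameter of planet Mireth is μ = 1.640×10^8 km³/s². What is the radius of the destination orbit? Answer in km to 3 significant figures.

Transfer time t = 29.8 hours = 1.0728×10^5 s, and t = π√(a_t³/μ).
So a_t = (μ t²/π²)^(1/3) = (1.640×10^8 × (1.0728×10^5)² / π²)^(1/3) = 5.7614×10^5 km.
Since a_t = (r₁ + r₂)/2, r₂ = 2a_t − r₁ = 2×5.7614×10^5 − 9.100×10^5 = 2.4228×10^5 km.

r₂ = 2.42×10^5 km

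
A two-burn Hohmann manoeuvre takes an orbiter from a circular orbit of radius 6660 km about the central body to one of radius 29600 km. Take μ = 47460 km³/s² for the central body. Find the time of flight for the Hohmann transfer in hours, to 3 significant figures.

t = 9.78 hours

The Hohmann ellipse has a_t = (r₁ + r₂)/2 = 18130 km.
By Kepler's third law the transfer-orbit period is T = 2π√(a_t³/μ), so t = T/2 = 35200 s.
Converting: 35200 s ÷ 3600 s/hour = 9.78 hours.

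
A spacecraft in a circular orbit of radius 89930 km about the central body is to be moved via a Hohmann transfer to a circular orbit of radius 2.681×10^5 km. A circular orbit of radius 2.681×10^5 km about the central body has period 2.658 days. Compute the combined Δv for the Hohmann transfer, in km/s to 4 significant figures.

Δv = 4.970 km/s

From Kepler's third law T² = 4π²r³/μ at r = 2.681×10^5 km, T = 2.658 days = 2.658 × 86400 s = 2.296512×10^5 s: μ = 4π²r³/T² = 1.44249×10^7 km³/s².
Semi-major axis of the transfer orbit: a_t = (89930 + 2.681×10^5)/2 = 1.79015×10^5 km.
Circular speed at r₁: v₁ = √(μ/r₁) = √(1.44249×10^7/89930) = 12.665 km/s.
Transfer-orbit speed at r₁ (v² = μ(2/r − 1/a)): v_p = √[μ(2/r₁ − 1/a_t)] = 15.499 km/s.
First burn Δv₁ = |v_p − v₁| = 2.834 km/s.
At r₂, v₂ = √(μ/r₂) = 7.335 km/s.
Transfer-orbit speed at r₂: v_a = √[μ(2/r₂ − 1/a_t)] = 5.199 km/s.
Second burn Δv₂ = |v₂ − v_a| = 2.136 km/s.
Total Δv = Δv₁ + Δv₂ = 4.970 km/s.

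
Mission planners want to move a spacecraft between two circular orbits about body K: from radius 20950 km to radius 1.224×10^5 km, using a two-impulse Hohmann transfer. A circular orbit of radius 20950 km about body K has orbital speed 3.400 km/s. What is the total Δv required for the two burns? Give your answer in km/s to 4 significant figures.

Δv = 1.689 km/s

From the circular-orbit relation v² = μ/r at r = 20950 km: μ = v²r = (3.400)² × 20950 = 2.42182×10^5 km³/s².
The Hohmann ellipse has a_t = (r₁ + r₂)/2 = 71675 km.
Circular speed at r₁: v₁ = √(μ/r₁) = √(2.42182×10^5/20950) = 3.400 km/s.
On the transfer ellipse at r₁, vis-viva equation gives v_p = √[μ(2/r₁ − 1/a_t)] = 4.443 km/s.
First burn Δv₁ = |v_p − v₁| = 1.043 km/s.
Circular speed at r₂: v₂ = √(μ/r₂) = 1.4066311 km/s.
Transfer-orbit speed at r₂: v_a = √[μ(2/r₂ − 1/a_t)] = 0.76048103 km/s.
Second burn Δv₂ = |v₂ − v_a| = 0.6462 km/s.
Total Δv = Δv₁ + Δv₂ = 1.689 km/s.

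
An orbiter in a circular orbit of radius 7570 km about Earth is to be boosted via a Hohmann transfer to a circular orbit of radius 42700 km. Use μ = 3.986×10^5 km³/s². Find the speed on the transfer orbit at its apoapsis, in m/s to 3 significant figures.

v = 1680 m/s

The Hohmann ellipse has a_t = (r₁ + r₂)/2 = 25135 km.
The apoapsis of the transfer ellipse is at r = 42700 km.
Applying v² = μ(2/r − 1/a_t): v = 1.677 km/s.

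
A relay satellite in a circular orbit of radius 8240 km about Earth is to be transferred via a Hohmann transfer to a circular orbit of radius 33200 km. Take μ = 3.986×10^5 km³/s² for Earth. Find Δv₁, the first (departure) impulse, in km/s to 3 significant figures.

Semi-major axis of the transfer orbit: a_t = (8240 + 33200)/2 = 20720 km.
On the circular orbit at r = 8240 km, v_c = √(μ/r) = 6.955 km/s.
Transfer-orbit speed at the same r (vis-viva, a = a_t): v_t = √[μ(2/r − 1/a_t)] = 8.804 km/s.
Δv₁ = |v_t − v_c| = |8.804 − 6.955| = 1.849 km/s.

Δv₁ = 1.85 km/s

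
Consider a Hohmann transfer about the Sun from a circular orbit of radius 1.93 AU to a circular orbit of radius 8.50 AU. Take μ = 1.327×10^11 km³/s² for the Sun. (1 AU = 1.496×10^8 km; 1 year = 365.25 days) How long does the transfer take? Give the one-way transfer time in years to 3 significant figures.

t = 5.96 years

In km: r₁ = 1.93 × 1.496×10^8 = 2.88728×10^8 km; r₂ = 8.50 × 1.496×10^8 = 1.2716×10^9 km.
Semi-major axis of the transfer orbit: a_t = (2.88728×10^8 + 1.2716×10^9)/2 = 7.80164×10^8 km.
Transfer time t = π√(a_t³/μ) = π√((7.80164×10^8)³ / 1.327×10^11) = 1.8793×10^8 s.
Converting: 1.8793×10^8 s ÷ 3.15576×10^7 s/year (365.25 × 86400) = 5.96 years.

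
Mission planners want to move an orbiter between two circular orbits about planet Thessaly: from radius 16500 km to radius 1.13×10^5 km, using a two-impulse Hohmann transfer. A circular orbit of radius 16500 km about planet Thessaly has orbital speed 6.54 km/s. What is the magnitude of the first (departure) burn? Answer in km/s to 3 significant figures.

From the circular-orbit relation v² = μ/r at r = 16500 km: μ = v²r = (6.54)² × 16500 = 7.05731×10^5 km³/s².
The Hohmann ellipse has a_t = (r₁ + r₂)/2 = 64750 km.
On the circular orbit at r = 16500 km, v_c = √(μ/r) = 6.540 km/s.
Vis-viva on the transfer ellipse at r = 16500 km gives v_t = √[μ(2/r − 1/a_t)] = 8.640 km/s.
Δv₁ = |v_t − v_c| = |8.640 − 6.540| = 2.100 km/s.

Δv₁ = 2.10 km/s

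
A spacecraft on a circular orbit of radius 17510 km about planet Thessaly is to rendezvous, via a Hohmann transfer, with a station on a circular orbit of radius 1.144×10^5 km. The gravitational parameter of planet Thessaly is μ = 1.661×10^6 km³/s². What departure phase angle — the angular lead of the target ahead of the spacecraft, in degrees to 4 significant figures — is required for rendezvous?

φ = 101.2°

The Hohmann ellipse has a_t = (r₁ + r₂)/2 = 65955 km.
The half-period of the transfer ellipse is t = π√(a_t³/μ) = 41289 s.
The target's mean motion on its circular orbit is ω₂ = √(μ/r₂³) = 3.3308×10^-5 rad/s.
Angle swept by the target during transfer: ω₂·t = 1.3753 rad = 78.80°.
The spacecraft traverses 180° on the transfer ellipse, so the target must lead by 180° − 78.80° = 101.2°.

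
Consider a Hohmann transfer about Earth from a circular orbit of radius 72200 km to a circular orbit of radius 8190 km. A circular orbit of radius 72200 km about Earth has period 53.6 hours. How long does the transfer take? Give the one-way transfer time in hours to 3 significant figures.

From Kepler's third law T² = 4π²r³/μ at r = 72200 km, T = 53.6 hours = 53.6 × 3600 s = 1.9296×10^5 s: μ = 4π²r³/T² = 3.99059×10^5 km³/s².
The Hohmann ellipse has a_t = (r₁ + r₂)/2 = 40195 km.
By Kepler's third law the transfer-orbit period is T = 2π√(a_t³/μ), so t = T/2 = 40080 s.
Converting: 40080 s ÷ 3600 s/hour = 11.1 hours.

t = 11.1 hours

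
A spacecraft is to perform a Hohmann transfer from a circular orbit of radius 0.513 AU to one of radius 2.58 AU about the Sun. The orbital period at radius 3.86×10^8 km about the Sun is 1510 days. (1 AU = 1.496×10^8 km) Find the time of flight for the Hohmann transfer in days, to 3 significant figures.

t = 350 days

From Kepler's third law T² = 4π²r³/μ at r = 3.86×10^8 km, T = 1510 days = 1510 × 86400 s = 1.30464×10^8 s: μ = 4π²r³/T² = 1.33395×10^11 km³/s².
In km: r₁ = 0.513 × 1.496×10^8 = 7.67448×10^7 km; r₂ = 2.58 × 1.496×10^8 = 3.85968×10^8 km.
The Hohmann ellipse has a_t = (r₁ + r₂)/2 = 2.313564×10^8 km.
Half the transfer-orbit period gives t = π√(a_t³/μ) = 3.027×10^7 s.
Converting: 3.027×10^7 s ÷ 86400 s/day = 350 days.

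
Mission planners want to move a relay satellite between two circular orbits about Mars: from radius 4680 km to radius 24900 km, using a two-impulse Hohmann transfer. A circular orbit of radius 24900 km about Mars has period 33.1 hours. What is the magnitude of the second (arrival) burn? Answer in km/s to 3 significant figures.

From Kepler's third law T² = 4π²r³/μ at r = 24900 km, T = 33.1 hours = 33.1 × 3600 s = 1.1916×10^5 s: μ = 4π²r³/T² = 42923.7 km³/s².
Transfer-ellipse semi-major axis a_t = (r₁ + r₂)/2 = (4680 + 24900)/2 = 14790 km.
Circular speed at r = 24900 km: v_c = √(μ/r) = 1.313 km/s.
Transfer-orbit speed at the same r (vis-viva, a = a_t): v_t = √[μ(2/r − 1/a_t)] = 0.7386 km/s.
Δv₂ = |v_t − v_c| = |0.7386 − 1.313| = 0.5744 km/s.

Δv₂ = 0.574 km/s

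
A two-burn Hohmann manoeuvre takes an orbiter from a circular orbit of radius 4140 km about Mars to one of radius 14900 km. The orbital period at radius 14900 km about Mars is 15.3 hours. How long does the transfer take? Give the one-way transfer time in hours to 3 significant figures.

From Kepler's third law T² = 4π²r³/μ at r = 14900 km, T = 15.3 hours = 15.3 × 3600 s = 55080 s: μ = 4π²r³/T² = 43045.8 km³/s².
Semi-major axis of the transfer orbit: a_t = (4140 + 14900)/2 = 9520 km.
By Kepler's third law the transfer-orbit period is T = 2π√(a_t³/μ), so t = T/2 = 14070 s.
Converting: 14070 s ÷ 3600 s/hour = 3.91 hours.

t = 3.91 hours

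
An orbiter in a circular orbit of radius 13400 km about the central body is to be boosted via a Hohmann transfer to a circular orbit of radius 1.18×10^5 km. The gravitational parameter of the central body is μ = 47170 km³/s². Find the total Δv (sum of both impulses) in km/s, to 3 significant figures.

Δv = 0.985 km/s

The Hohmann ellipse has a_t = (r₁ + r₂)/2 = 65700 km.
At r₁ the circular-orbit speed is v₁ = √(μ/r₁) = 1.8762 km/s.
On the transfer ellipse at r₁, vis-viva gives v_p = √[μ(2/r₁ − 1/a_t)] = 2.5144 km/s.
First burn Δv₁ = |v_p − v₁| = 0.6382 km/s.
Circular speed at r₂: v₂ = √(μ/r₂) = 0.63225 km/s.
Transfer-orbit speed at r₂: v_a = √[μ(2/r₂ − 1/a_t)] = 0.28554 km/s.
Second burn Δv₂ = |v₂ − v_a| = 0.3467 km/s.
Δv = Δv₁ + Δv₂ = 0.6382 + 0.3467 = 0.9849 km/s.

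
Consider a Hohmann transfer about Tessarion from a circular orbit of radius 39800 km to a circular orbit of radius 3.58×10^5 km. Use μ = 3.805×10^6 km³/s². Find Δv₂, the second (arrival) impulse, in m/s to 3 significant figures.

The Hohmann ellipse has a_t = (r₁ + r₂)/2 = 1.989×10^5 km.
Circular speed at r = 3.580×10^5 km: v_c = √(μ/r) = 3.260 km/s.
Transfer-orbit speed at the same r (vis-viva, a = a_t): v_t = √[μ(2/r − 1/a_t)] = 1.458 km/s.
Δv₂ = |v_t − v_c| = |1.458 − 3.260| = 1.802 km/s.

Δv₂ = 1800 m/s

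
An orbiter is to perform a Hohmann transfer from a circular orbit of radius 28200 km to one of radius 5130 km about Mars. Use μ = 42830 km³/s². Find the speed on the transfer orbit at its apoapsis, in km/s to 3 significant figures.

v = 0.684 km/s

The Hohmann ellipse has a_t = (r₁ + r₂)/2 = 16665 km.
The apoapsis of the transfer ellipse is at r = 28200 km.
From the vis-viva equation, v = √[μ(2/r − 1/a_t)] = 0.6838 km/s.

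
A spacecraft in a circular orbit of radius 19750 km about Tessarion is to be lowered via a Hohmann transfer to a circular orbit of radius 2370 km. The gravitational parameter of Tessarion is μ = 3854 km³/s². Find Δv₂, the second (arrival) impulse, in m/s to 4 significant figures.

The Hohmann ellipse has a_t = (r₁ + r₂)/2 = 11060 km.
On the circular orbit at r = 2370 km, v_c = √(μ/r) = 1.2752 km/s.
Vis-viva on the transfer ellipse at r = 2370 km gives v_t = √[μ(2/r − 1/a_t)] = 1.7041 km/s.
Δv₂ = |v_t − v_c| = |1.7041 − 1.2752| = 0.4289 km/s.

Δv₂ = 428.9 m/s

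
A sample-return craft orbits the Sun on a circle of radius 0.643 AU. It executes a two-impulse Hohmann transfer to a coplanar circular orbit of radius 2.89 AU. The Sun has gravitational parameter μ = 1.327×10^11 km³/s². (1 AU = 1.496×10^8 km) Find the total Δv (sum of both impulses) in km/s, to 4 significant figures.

Δv = 17.31 km/s

In km: r₁ = 0.643 × 1.496×10^8 = 9.61928×10^7 km; r₂ = 2.89 × 1.496×10^8 = 4.32344×10^8 km.
Semi-major axis of the transfer orbit: a_t = (9.61928×10^7 + 4.32344×10^8)/2 = 2.642684×10^8 km.
At r₁ the circular-orbit speed is v₁ = √(μ/r₁) = 37.14191 km/s.
On the transfer ellipse at r₁, vis-viva equation gives v_p = √[μ(2/r₁ − 1/a_t)] = 47.50685 km/s.
First burn Δv₁ = |v_p − v₁| = 10.36 km/s.
At r₂, v₂ = √(μ/r₂) = 17.52 km/s.
Transfer-orbit speed at r₂: v_a = √[μ(2/r₂ − 1/a_t)] = 10.57 km/s.
Second burn Δv₂ = |v₂ − v_a| = 6.950 km/s.
Total Δv = Δv₁ + Δv₂ = 17.31 km/s.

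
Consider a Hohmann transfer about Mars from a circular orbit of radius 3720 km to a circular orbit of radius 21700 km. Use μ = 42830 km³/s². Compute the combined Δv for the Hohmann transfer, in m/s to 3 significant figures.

Transfer-ellipse semi-major axis a_t = (r₁ + r₂)/2 = (3720 + 21700)/2 = 12710 km.
At r₁ the circular-orbit speed is v₁ = √(μ/r₁) = 3.39315 km/s.
On the transfer ellipse at r₁, vis-viva gives v_p = √[μ(2/r₁ − 1/a_t)] = 4.43363 km/s.
First burn Δv₁ = |v_p − v₁| = 1.040 km/s.
At r₂, v₂ = √(μ/r₂) = 1.40490 km/s.
Transfer-orbit speed at r₂: v_a = √[μ(2/r₂ − 1/a_t)] = 0.760051 km/s.
Second burn Δv₂ = |v₂ − v_a| = 0.6448 km/s.
Total Δv = Δv₁ + Δv₂ = 1.685 km/s.

Δv = 1690 m/s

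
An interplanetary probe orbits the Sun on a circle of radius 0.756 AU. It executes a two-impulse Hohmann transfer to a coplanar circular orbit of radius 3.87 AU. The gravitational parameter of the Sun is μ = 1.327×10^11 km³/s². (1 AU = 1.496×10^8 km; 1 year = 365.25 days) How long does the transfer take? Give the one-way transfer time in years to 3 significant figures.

t = 1.76 years

In km: r₁ = 0.756 × 1.496×10^8 = 1.130976×10^8 km; r₂ = 3.87 × 1.496×10^8 = 5.78952×10^8 km.
The Hohmann ellipse has a_t = (r₁ + r₂)/2 = 3.460248×10^8 km.
By Kepler's third law the transfer-orbit period is T = 2π√(a_t³/μ), so t = T/2 = 5.551×10^7 s.
Converting: 5.551×10^7 s ÷ 3.15576×10^7 s/year (365.25 × 86400) = 1.76 years.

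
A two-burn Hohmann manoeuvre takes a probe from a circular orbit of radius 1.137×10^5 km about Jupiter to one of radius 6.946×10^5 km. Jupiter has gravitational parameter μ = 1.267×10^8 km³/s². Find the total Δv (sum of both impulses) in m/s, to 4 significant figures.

Transfer-ellipse semi-major axis a_t = (r₁ + r₂)/2 = (1.137×10^5 + 6.946×10^5)/2 = 4.0415×10^5 km.
At r₁ the circular-orbit speed is v₁ = √(μ/r₁) = 33.38 km/s.
On the transfer ellipse at r₁, v² = μ(2/r − 1/a) gives v_p = √[μ(2/r₁ − 1/a_t)] = 43.76 km/s.
First burn Δv₁ = |v_p − v₁| = 10.38 km/s.
At r₂, v₂ = √(μ/r₂) = 13.506 km/s.
Transfer-orbit speed at r₂: v_a = √[μ(2/r₂ − 1/a_t)] = 7.1636 km/s.
Second burn Δv₂ = |v₂ − v_a| = 6.342 km/s.
Δv = Δv₁ + Δv₂ = 10.38 + 6.342 = 16.72 km/s.

Δv = 16720 m/s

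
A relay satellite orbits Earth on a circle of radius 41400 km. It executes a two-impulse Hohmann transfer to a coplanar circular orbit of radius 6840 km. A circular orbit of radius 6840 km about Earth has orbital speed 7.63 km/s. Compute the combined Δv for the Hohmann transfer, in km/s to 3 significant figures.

Δv = 3.82 km/s

From the circular-orbit relation v² = μ/r at r = 6840 km: μ = v²r = (7.63)² × 6840 = 3.98204×10^5 km³/s².
Transfer-ellipse semi-major axis a_t = (r₁ + r₂)/2 = (41400 + 6840)/2 = 24120 km.
At r₁ the circular-orbit speed is v₁ = √(μ/r₁) = 3.1014 km/s.
Transfer-orbit speed at r₁ (v² = μ(2/r − 1/a)): v_a = √[μ(2/r₁ − 1/a_t)] = 1.6516 km/s.
First burn Δv₁ = |v_a − v₁| = 1.450 km/s.
Circular speed at r₂: v₂ = √(μ/r₂) = 7.630 km/s.
Transfer-orbit speed at r₂: v_p = √[μ(2/r₂ − 1/a_t)] = 9.996 km/s.
Second burn Δv₂ = |v₂ − v_p| = 2.366 km/s.
Δv = Δv₁ + Δv₂ = 1.450 + 2.366 = 3.816 km/s.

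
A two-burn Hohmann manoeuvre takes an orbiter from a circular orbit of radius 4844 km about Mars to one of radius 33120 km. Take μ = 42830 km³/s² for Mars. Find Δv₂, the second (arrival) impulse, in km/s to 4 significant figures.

Δv₂ = 0.5627 km/s

Semi-major axis of the transfer orbit: a_t = (4844 + 33120)/2 = 18982 km.
Circular speed at r = 33120 km: v_c = √(μ/r) = 1.1372 km/s.
Vis-viva on the transfer ellipse at r = 33120 km gives v_t = √[μ(2/r − 1/a_t)] = 0.57446 km/s.
Δv₂ = |v_t − v_c| = |0.57446 − 1.1372| = 0.5627 km/s.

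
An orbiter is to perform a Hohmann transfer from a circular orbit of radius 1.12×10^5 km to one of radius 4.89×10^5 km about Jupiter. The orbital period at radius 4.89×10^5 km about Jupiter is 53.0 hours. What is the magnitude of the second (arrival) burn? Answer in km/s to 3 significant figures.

From Kepler's third law T² = 4π²r³/μ at r = 4.89×10^5 km, T = 53.0 hours = 53.0 × 3600 s = 1.908×10^5 s: μ = 4π²r³/T² = 1.26803×10^8 km³/s².
The Hohmann ellipse has a_t = (r₁ + r₂)/2 = 3.005×10^5 km.
On the circular orbit at r = 4.890×10^5 km, v_c = √(μ/r) = 16.103 km/s.
Vis-viva on the transfer ellipse at r = 4.890×10^5 km gives v_t = √[μ(2/r − 1/a_t)] = 9.8310 km/s.
Δv₂ = |v_t − v_c| = |9.8310 − 16.103| = 6.272 km/s.

Δv₂ = 6.27 km/s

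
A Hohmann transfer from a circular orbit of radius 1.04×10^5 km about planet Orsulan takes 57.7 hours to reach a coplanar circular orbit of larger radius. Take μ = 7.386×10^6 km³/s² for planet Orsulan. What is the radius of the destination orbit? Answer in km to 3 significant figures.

Transfer time t = 57.7 hours = 2.0772×10^5 s, and t = π√(a_t³/μ).
So a_t = (μ t²/π²)^(1/3) = (7.386×10^6 × (2.0772×10^5)² / π²)^(1/3) = 3.1844×10^5 km.
Since a_t = (r₁ + r₂)/2, r₂ = 2a_t − r₁ = 2×3.1844×10^5 − 1.040×10^5 = 5.3288×10^5 km.

r₂ = 5.33×10^5 km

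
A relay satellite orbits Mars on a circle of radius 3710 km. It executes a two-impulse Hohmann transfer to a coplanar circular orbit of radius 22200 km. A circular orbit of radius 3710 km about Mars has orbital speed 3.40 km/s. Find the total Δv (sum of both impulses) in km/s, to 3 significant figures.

Δv = 1.70 km/s

From the circular-orbit relation v² = μ/r at r = 3710 km: μ = v²r = (3.40)² × 3710 = 42887.6 km³/s².
Transfer-ellipse semi-major axis a_t = (r₁ + r₂)/2 = (3710 + 22200)/2 = 12955 km.
Circular speed at r₁: v₁ = √(μ/r₁) = √(42887.6/3710) = 3.400 km/s.
Transfer-orbit speed at r₁ (vis-viva equation): v_p = √[μ(2/r₁ − 1/a_t)] = 4.451 km/s.
First burn Δv₁ = |v_p − v₁| = 1.051 km/s.
At r₂, v₂ = √(μ/r₂) = 1.3899 km/s.
Transfer-orbit speed at r₂: v_a = √[μ(2/r₂ − 1/a_t)] = 0.74380 km/s.
Second burn Δv₂ = |v₂ − v_a| = 0.6461 km/s.
Total Δv = Δv₁ + Δv₂ = 1.697 km/s.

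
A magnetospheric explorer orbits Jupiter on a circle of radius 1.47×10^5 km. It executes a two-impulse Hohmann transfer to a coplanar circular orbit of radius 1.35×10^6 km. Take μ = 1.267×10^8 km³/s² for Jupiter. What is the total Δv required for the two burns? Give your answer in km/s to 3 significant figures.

Transfer-ellipse semi-major axis a_t = (r₁ + r₂)/2 = (1.470×10^5 + 1.350×10^6)/2 = 7.485×10^5 km.
At r₁ the circular-orbit speed is v₁ = √(μ/r₁) = 29.36 km/s.
Transfer-orbit speed at r₁ (v² = μ(2/r − 1/a)): v_p = √[μ(2/r₁ − 1/a_t)] = 39.43 km/s.
First burn Δv₁ = |v_p − v₁| = 10.07 km/s.
Circular speed at r₂: v₂ = √(μ/r₂) = 9.68772 km/s.
Transfer-orbit speed at r₂: v_a = √[μ(2/r₂ − 1/a_t)] = 4.29323 km/s.
Second burn Δv₂ = |v₂ − v_a| = 5.394 km/s.
Total Δv = Δv₁ + Δv₂ = 15.46 km/s.

Δv = 15.5 km/s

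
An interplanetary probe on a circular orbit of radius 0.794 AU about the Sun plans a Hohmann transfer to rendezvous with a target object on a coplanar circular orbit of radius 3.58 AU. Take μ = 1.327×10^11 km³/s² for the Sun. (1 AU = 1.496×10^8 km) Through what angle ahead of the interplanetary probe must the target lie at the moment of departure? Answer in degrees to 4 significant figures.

In km: r₁ = 0.794 × 1.496×10^8 = 1.187824×10^8 km; r₂ = 3.58 × 1.496×10^8 = 5.35568×10^8 km.
Transfer-ellipse semi-major axis a_t = (r₁ + r₂)/2 = (1.187824×10^8 + 5.35568×10^8)/2 = 3.271752×10^8 km.
Transfer time t = π√(a_t³/μ) = 5.1037×10^7 s.
The target's mean motion on its circular orbit is ω₂ = √(μ/r₂³) = 2.9391×10^-8 rad/s.
Angle swept by the target during transfer: ω₂·t = 1.50003 rad = 85.95°.
Arrival is 180° from departure on the ellipse, so φ = 180° − 85.95° = 94.05°.

φ = 94.05°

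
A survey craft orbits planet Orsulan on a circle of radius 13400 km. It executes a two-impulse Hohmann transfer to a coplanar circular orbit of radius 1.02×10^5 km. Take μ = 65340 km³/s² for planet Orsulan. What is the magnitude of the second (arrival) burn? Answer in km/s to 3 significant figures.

Δv₂ = 0.415 km/s

The Hohmann ellipse has a_t = (r₁ + r₂)/2 = 57700 km.
Circular speed at r = 1.020×10^5 km: v_c = √(μ/r) = 0.8004 km/s.
Vis-viva on the transfer ellipse at r = 1.020×10^5 km gives v_t = √[μ(2/r − 1/a_t)] = 0.3857 km/s.
Δv₂ = |v_t − v_c| = |0.3857 − 0.8004| = 0.4147 km/s.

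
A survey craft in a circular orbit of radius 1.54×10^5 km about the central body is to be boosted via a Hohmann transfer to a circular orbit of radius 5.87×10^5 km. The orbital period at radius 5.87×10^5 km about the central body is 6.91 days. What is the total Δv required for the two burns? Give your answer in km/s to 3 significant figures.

Δv = 5.32 km/s

From Kepler's third law T² = 4π²r³/μ at r = 5.87×10^5 km, T = 6.91 days = 6.91 × 86400 s = 5.97024×10^5 s: μ = 4π²r³/T² = 2.24022×10^7 km³/s².
The Hohmann ellipse has a_t = (r₁ + r₂)/2 = 3.705×10^5 km.
Circular speed at r₁: v₁ = √(μ/r₁) = √(2.24022×10^7/1.540×10^5) = 12.06 km/s.
On the transfer ellipse at r₁, vis-viva equation gives v_p = √[μ(2/r₁ − 1/a_t)] = 15.18 km/s.
First burn Δv₁ = |v_p − v₁| = 3.120 km/s.
At r₂, v₂ = √(μ/r₂) = 6.178 km/s.
Transfer-orbit speed at r₂: v_a = √[μ(2/r₂ − 1/a_t)] = 3.983 km/s.
Second burn Δv₂ = |v₂ − v_a| = 2.195 km/s.
Total Δv = Δv₁ + Δv₂ = 5.315 km/s.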